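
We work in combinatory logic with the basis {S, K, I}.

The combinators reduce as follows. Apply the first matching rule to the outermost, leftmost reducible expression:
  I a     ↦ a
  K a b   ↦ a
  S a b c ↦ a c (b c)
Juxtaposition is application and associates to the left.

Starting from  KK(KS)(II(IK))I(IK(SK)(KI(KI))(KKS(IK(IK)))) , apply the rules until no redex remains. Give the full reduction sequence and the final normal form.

Answer: normal form = K(SK(K(KK)))  (in 10 steps)

Reduction:
  start: KK(KS)(II(IK))I(IK(SK)(KI(KI))(KKS(IK(IK))))
  step 1: K(II(IK))I(IK(SK)(KI(KI))(KKS(IK(IK))))
  step 2: II(IK)(IK(SK)(KI(KI))(KKS(IK(IK))))
  step 3: I(IK)(IK(SK)(KI(KI))(KKS(IK(IK))))
  step 4: IK(IK(SK)(KI(KI))(KKS(IK(IK))))
  step 5: K(IK(SK)(KI(KI))(KKS(IK(IK))))
  step 6: K(K(SK)(KI(KI))(KKS(IK(IK))))
  step 7: K(SK(KKS(IK(IK))))
  step 8: K(SK(K(IK(IK))))
  step 9: K(SK(K(K(IK))))
  step 10: K(SK(K(KK)))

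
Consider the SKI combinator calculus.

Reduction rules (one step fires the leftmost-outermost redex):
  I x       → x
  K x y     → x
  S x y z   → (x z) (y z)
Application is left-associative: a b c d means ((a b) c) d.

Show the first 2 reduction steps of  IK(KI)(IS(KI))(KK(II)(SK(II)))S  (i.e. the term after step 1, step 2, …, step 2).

Answer: after 2 steps: KI(KK(II)(SK(II)))S

Derivation:
  start: IK(KI)(IS(KI))(KK(II)(SK(II)))S
  step 1: K(KI)(IS(KI))(KK(II)(SK(II)))S
  step 2: KI(KK(II)(SK(II)))S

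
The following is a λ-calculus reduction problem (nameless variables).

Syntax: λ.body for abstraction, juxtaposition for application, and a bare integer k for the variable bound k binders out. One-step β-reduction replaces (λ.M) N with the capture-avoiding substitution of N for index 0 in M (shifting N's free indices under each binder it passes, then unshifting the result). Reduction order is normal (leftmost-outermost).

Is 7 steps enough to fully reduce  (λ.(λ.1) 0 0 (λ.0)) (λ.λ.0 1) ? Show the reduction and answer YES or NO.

Answer: YES — reaches normal form λ.λ.0 1 in 5 ≤ 7 steps

Derivation:
  start: (λ.(λ.1) 0 0 (λ.0)) (λ.λ.0 1)
  →1  (λ.λ.λ.0 1) (λ.λ.0 1) (λ.λ.0 1) (λ.0)
  →2  (λ.λ.0 1) (λ.λ.0 1) (λ.0)
  →3  (λ.0 (λ.λ.0 1)) (λ.0)
  →4  (λ.0) (λ.λ.0 1)
  →5  λ.λ.0 1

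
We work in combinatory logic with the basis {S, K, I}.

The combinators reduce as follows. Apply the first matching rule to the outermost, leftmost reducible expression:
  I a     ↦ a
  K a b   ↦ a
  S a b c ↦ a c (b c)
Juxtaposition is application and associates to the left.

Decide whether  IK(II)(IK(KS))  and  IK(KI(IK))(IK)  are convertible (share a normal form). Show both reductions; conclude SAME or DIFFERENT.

Term A:
  start: IK(II)(IK(KS))
  →1  K(II)(IK(KS))
  →2  II
  →3  I

Term B:
  start: IK(KI(IK))(IK)
  →1  K(KI(IK))(IK)
  →2  KI(IK)
  →3  I

Answer: SAME — A ⇓ I, B ⇓ I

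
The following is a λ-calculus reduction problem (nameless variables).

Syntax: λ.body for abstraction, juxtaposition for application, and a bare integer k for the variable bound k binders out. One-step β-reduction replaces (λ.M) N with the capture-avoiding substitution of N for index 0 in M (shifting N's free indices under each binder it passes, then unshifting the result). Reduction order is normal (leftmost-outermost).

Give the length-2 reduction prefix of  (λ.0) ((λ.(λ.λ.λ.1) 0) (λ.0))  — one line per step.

Answer: after 2 steps: (λ.λ.λ.1) (λ.0)

Working:
  start: (λ.0) ((λ.(λ.λ.λ.1) 0) (λ.0))
  [1] (λ.(λ.λ.λ.1) 0) (λ.0)
  [2] (λ.λ.λ.1) (λ.0)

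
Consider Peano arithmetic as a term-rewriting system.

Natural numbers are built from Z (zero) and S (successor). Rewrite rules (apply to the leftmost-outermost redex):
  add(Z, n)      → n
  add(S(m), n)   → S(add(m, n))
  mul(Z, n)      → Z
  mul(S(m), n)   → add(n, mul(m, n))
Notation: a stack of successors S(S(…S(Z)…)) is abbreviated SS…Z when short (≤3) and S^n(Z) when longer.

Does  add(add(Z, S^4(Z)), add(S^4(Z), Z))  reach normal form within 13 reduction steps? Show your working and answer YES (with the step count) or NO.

  start: add(add(Z, S^4(Z)), add(S^4(Z), Z))
  [1] add(S^4(Z), add(S^4(Z), Z))
  [2] S(add(SSSZ, add(S^4(Z), Z)))
  [3] S(S(add(SSZ, add(S^4(Z), Z))))
  [4] S(S(S(add(SZ, add(S^4(Z), Z)))))
  [5] S(S(S(S(add(Z, add(S^4(Z), Z))))))
  [6] S(S(S(S(add(S^4(Z), Z)))))
  [7] S(S(S(S(S(add(SSSZ, Z))))))
  [8] S(S(S(S(S(S(add(SSZ, Z)))))))
  [9] S(S(S(S(S(S(S(add(SZ, Z))))))))
  [10] S(S(S(S(S(S(S(S(add(Z, Z)))))))))
  [11] S^8(Z)

Answer: YES — reaches normal form S^8(Z) in 11 ≤ 13 steps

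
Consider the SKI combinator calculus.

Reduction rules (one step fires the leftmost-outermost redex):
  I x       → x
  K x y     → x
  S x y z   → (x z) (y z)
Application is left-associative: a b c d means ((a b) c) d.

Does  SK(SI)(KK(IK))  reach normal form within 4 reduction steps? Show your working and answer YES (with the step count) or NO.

Answer: YES — reaches normal form K in 3 ≤ 4 steps

Reduction:
  start: SK(SI)(KK(IK))
  →1  K(KK(IK))(SI(KK(IK)))
  →2  KK(IK)
  →3  K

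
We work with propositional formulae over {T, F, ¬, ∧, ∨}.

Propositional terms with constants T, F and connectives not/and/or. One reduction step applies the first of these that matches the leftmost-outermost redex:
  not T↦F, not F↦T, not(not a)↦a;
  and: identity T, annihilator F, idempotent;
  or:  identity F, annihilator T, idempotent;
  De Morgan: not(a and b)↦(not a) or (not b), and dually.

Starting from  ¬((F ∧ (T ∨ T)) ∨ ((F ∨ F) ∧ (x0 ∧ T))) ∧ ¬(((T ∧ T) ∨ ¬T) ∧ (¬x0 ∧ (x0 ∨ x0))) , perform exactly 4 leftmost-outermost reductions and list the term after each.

Answer: after 4 steps: (T ∧ ¬((F ∨ F) ∧ (x0 ∧ T))) ∧ ¬(((T ∧ T) ∨ ¬T) ∧ (¬x0 ∧ (x0 ∨ x0)))

Derivation:
  start: ¬((F ∧ (T ∨ T)) ∨ ((F ∨ F) ∧ (x0 ∧ T))) ∧ ¬(((T ∧ T) ∨ ¬T) ∧ (¬x0 ∧ (x0 ∨ x0)))
  →1  (¬(F ∧ (T ∨ T)) ∧ ¬((F ∨ F) ∧ (x0 ∧ T))) ∧ ¬(((T ∧ T) ∨ ¬T) ∧ (¬x0 ∧ (x0 ∨ x0)))
  →2  ((¬F ∨ ¬(T ∨ T)) ∧ ¬((F ∨ F) ∧ (x0 ∧ T))) ∧ ¬(((T ∧ T) ∨ ¬T) ∧ (¬x0 ∧ (x0 ∨ x0)))
  →3  ((T ∨ ¬(T ∨ T)) ∧ ¬((F ∨ F) ∧ (x0 ∧ T))) ∧ ¬(((T ∧ T) ∨ ¬T) ∧ (¬x0 ∧ (x0 ∨ x0)))
  →4  (T ∧ ¬((F ∨ F) ∧ (x0 ∧ T))) ∧ ¬(((T ∧ T) ∨ ¬T) ∧ (¬x0 ∧ (x0 ∨ x0)))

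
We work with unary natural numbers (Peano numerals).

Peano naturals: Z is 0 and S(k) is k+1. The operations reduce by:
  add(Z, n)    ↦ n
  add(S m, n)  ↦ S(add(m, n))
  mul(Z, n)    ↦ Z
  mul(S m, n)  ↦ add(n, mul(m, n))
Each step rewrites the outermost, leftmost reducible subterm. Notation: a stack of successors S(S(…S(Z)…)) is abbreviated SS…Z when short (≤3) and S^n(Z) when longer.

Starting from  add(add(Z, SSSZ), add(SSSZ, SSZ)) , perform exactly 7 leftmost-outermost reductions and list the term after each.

  start: add(add(Z, SSSZ), add(SSSZ, SSZ))
  [1] add(SSSZ, add(SSSZ, SSZ))
  [2] S(add(SSZ, add(SSSZ, SSZ)))
  [3] S(S(add(SZ, add(SSSZ, SSZ))))
  [4] S(S(S(add(Z, add(SSSZ, SSZ)))))
  [5] S(S(S(add(SSSZ, SSZ))))
  [6] S(S(S(S(add(SSZ, SSZ)))))
  [7] S(S(S(S(S(add(SZ, SSZ))))))

Answer: after 7 steps: S(S(S(S(S(add(SZ, SSZ))))))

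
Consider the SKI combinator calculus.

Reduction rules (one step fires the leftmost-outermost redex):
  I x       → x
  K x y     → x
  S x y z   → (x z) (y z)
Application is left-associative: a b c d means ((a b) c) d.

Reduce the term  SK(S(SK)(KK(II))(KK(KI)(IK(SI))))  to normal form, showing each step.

Answer: normal form = SK(K(K(K(SI))))  (in 6 steps)

Derivation:
  start: SK(S(SK)(KK(II))(KK(KI)(IK(SI))))
  →1  SK(SK(KK(KI)(IK(SI)))(KK(II)(KK(KI)(IK(SI)))))
  →2  SK(K(KK(II)(KK(KI)(IK(SI))))(KK(KI)(IK(SI))(KK(II)(KK(KI)(IK(SI))))))
  →3  SK(KK(II)(KK(KI)(IK(SI))))
  →4  SK(K(KK(KI)(IK(SI))))
  →5  SK(K(K(IK(SI))))
  →6  SK(K(K(K(SI))))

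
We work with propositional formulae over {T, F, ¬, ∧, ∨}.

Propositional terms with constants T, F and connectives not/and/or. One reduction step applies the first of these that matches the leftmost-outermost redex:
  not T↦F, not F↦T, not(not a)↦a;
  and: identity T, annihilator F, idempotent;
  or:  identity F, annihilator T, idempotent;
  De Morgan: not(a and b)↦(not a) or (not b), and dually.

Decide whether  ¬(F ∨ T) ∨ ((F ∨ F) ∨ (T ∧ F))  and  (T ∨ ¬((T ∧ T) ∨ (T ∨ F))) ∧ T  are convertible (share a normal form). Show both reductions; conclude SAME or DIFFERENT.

Term A:
  start: ¬(F ∨ T) ∨ ((F ∨ F) ∨ (T ∧ F))
  [1] (¬F ∧ ¬T) ∨ ((F ∨ F) ∨ (T ∧ F))
  [2] (T ∧ ¬T) ∨ ((F ∨ F) ∨ (T ∧ F))
  [3] ¬T ∨ ((F ∨ F) ∨ (T ∧ F))
  [4] F ∨ ((F ∨ F) ∨ (T ∧ F))
  [5] (F ∨ F) ∨ (T ∧ F)
  [6] F ∨ (T ∧ F)
  [7] T ∧ F
  [8] F

Term B:
  start: (T ∨ ¬((T ∧ T) ∨ (T ∨ F))) ∧ T
  [1] T ∨ ¬((T ∧ T) ∨ (T ∨ F))
  [2] T

Answer: DIFFERENT — A ⇓ F, B ⇓ T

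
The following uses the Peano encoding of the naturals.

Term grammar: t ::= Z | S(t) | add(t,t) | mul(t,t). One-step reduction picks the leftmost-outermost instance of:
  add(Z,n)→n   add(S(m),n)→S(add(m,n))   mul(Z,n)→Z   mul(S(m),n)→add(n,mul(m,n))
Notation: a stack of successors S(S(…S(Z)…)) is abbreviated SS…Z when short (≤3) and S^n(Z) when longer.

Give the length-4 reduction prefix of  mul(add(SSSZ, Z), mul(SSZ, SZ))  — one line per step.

  start: mul(add(SSSZ, Z), mul(SSZ, SZ))
  [1] mul(S(add(SSZ, Z)), mul(SSZ, SZ))
  [2] add(mul(SSZ, SZ), mul(add(SSZ, Z), mul(SSZ, SZ)))
  [3] add(add(SZ, mul(SZ, SZ)), mul(add(SSZ, Z), mul(SSZ, SZ)))
  [4] add(S(add(Z, mul(SZ, SZ))), mul(add(SSZ, Z), mul(SSZ, SZ)))

Answer: after 4 steps: add(S(add(Z, mul(SZ, SZ))), mul(add(SSZ, Z), mul(SSZ, SZ)))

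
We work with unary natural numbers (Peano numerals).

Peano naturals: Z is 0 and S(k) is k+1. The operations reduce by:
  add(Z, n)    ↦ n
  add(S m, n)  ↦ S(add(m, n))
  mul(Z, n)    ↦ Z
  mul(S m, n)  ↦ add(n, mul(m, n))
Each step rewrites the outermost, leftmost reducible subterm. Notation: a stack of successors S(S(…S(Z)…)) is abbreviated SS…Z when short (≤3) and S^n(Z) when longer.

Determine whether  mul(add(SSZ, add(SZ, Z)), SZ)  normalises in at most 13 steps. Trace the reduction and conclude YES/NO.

  start: mul(add(SSZ, add(SZ, Z)), SZ)
  [1] mul(S(add(SZ, add(SZ, Z))), SZ)
  [2] add(SZ, mul(add(SZ, add(SZ, Z)), SZ))
  [3] S(add(Z, mul(add(SZ, add(SZ, Z)), SZ)))
  [4] S(mul(add(SZ, add(SZ, Z)), SZ))
  [5] S(mul(S(add(Z, add(SZ, Z))), SZ))
  [6] S(add(SZ, mul(add(Z, add(SZ, Z)), SZ)))
  [7] S(S(add(Z, mul(add(Z, add(SZ, Z)), SZ))))
  [8] S(S(mul(add(Z, add(SZ, Z)), SZ)))
  [9] S(S(mul(add(SZ, Z), SZ)))
  [10] S(S(mul(S(add(Z, Z)), SZ)))
  [11] S(S(add(SZ, mul(add(Z, Z), SZ))))
  [12] S(S(S(add(Z, mul(add(Z, Z), SZ)))))
  [13] S(S(S(mul(add(Z, Z), SZ))))

Answer: NO — after 13 steps the term is S(S(S(mul(add(Z, Z), SZ)))), not yet normal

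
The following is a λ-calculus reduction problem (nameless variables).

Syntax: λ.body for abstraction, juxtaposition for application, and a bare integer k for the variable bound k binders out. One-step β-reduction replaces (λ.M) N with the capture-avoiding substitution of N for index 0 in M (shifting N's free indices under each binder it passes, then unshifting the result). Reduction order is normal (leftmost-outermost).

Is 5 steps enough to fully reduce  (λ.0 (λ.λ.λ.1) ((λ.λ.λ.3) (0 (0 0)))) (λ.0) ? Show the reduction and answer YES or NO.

  start: (λ.0 (λ.λ.λ.1) ((λ.λ.λ.3) (0 (0 0)))) (λ.0)
  step 1: (λ.0) (λ.λ.λ.1) ((λ.λ.λ.λ.0) ((λ.0) ((λ.0) (λ.0))))
  step 2: (λ.λ.λ.1) ((λ.λ.λ.λ.0) ((λ.0) ((λ.0) (λ.0))))
  step 3: λ.λ.1

Answer: YES — reaches normal form λ.λ.1 in 3 ≤ 5 steps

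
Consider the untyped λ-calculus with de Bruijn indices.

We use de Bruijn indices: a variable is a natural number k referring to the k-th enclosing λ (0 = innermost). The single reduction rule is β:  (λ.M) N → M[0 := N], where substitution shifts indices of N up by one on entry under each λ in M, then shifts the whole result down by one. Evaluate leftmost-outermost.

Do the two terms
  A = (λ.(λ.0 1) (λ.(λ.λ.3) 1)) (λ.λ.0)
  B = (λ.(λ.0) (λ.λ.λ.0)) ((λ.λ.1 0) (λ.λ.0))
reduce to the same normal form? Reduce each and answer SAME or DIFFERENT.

Term A:
  start: (λ.(λ.0 1) (λ.(λ.λ.3) 1)) (λ.λ.0)
  [1] (λ.0 (λ.λ.0)) (λ.(λ.λ.λ.λ.0) (λ.λ.0))
  [2] (λ.(λ.λ.λ.λ.0) (λ.λ.0)) (λ.λ.0)
  [3] (λ.λ.λ.λ.0) (λ.λ.0)
  [4] λ.λ.λ.0

Term B:
  start: (λ.(λ.0) (λ.λ.λ.0)) ((λ.λ.1 0) (λ.λ.0))
  [1] (λ.0) (λ.λ.λ.0)
  [2] λ.λ.λ.0

Answer: SAME — A ⇓ λ.λ.λ.0, B ⇓ λ.λ.λ.0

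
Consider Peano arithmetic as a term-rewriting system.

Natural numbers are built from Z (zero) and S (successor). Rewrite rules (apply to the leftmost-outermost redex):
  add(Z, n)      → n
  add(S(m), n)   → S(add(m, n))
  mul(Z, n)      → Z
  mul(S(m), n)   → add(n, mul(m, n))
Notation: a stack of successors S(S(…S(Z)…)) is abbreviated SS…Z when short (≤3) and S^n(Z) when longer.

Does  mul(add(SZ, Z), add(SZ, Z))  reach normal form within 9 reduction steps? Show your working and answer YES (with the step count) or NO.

  start: mul(add(SZ, Z), add(SZ, Z))
  step 1: mul(S(add(Z, Z)), add(SZ, Z))
  step 2: add(add(SZ, Z), mul(add(Z, Z), add(SZ, Z)))
  step 3: add(S(add(Z, Z)), mul(add(Z, Z), add(SZ, Z)))
  step 4: S(add(add(Z, Z), mul(add(Z, Z), add(SZ, Z))))
  step 5: S(add(Z, mul(add(Z, Z), add(SZ, Z))))
  step 6: S(mul(add(Z, Z), add(SZ, Z)))
  step 7: S(mul(Z, add(SZ, Z)))
  step 8: SZ

Answer: YES — reaches normal form SZ in 8 ≤ 9 steps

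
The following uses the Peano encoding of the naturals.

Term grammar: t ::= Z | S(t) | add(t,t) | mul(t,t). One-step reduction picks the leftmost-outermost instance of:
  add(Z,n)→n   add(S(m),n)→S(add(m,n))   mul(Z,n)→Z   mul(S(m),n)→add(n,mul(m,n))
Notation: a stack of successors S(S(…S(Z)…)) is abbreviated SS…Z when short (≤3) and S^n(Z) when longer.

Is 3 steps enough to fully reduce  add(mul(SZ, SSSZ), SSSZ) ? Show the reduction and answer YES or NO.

Answer: NO — after 3 steps the term is S(add(add(SSZ, mul(Z, SSSZ)), SSSZ)), not yet normal

Reduction:
  start: add(mul(SZ, SSSZ), SSSZ)
  →1  add(add(SSSZ, mul(Z, SSSZ)), SSSZ)
  →2  add(S(add(SSZ, mul(Z, SSSZ))), SSSZ)
  →3  S(add(add(SSZ, mul(Z, SSSZ)), SSSZ))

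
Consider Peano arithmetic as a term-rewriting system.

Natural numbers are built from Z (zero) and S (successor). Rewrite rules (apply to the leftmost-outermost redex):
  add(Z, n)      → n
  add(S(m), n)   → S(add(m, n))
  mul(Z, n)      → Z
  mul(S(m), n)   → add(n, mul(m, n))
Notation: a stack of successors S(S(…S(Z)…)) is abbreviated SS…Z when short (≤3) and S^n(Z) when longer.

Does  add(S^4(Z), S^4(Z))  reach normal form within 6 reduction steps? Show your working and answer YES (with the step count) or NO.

Answer: YES — reaches normal form S^8(Z) in 5 ≤ 6 steps

Derivation:
  start: add(S^4(Z), S^4(Z))
  step 1: S(add(SSSZ, S^4(Z)))
  step 2: S(S(add(SSZ, S^4(Z))))
  step 3: S(S(S(add(SZ, S^4(Z)))))
  step 4: S(S(S(S(add(Z, S^4(Z))))))
  step 5: S^8(Z)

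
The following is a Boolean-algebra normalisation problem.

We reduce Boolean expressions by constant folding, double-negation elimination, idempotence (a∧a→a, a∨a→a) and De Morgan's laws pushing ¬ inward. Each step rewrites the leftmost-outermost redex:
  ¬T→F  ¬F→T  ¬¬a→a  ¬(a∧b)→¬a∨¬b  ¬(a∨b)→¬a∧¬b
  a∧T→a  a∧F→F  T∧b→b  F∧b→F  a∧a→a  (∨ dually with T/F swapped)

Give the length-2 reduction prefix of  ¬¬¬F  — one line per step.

  start: ¬¬¬F
  step 1: ¬F
  step 2: T

Answer: after 2 steps: T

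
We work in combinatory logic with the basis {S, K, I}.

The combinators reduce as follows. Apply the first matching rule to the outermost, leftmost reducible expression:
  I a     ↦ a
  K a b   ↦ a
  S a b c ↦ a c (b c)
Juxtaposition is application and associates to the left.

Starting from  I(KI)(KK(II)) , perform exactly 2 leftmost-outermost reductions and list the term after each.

  start: I(KI)(KK(II))
  →1  KI(KK(II))
  →2  I

Answer: after 2 steps: I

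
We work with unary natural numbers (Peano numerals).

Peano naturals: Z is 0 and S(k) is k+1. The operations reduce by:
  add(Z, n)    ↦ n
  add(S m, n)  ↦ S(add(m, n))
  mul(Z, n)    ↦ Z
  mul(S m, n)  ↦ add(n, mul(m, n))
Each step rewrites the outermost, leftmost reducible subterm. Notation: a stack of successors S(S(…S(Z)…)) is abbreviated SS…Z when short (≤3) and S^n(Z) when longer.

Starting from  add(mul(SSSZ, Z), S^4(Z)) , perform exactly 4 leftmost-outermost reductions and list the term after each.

  start: add(mul(SSSZ, Z), S^4(Z))
  →1  add(add(Z, mul(SSZ, Z)), S^4(Z))
  →2  add(mul(SSZ, Z), S^4(Z))
  →3  add(add(Z, mul(SZ, Z)), S^4(Z))
  →4  add(mul(SZ, Z), S^4(Z))

Answer: after 4 steps: add(mul(SZ, Z), S^4(Z))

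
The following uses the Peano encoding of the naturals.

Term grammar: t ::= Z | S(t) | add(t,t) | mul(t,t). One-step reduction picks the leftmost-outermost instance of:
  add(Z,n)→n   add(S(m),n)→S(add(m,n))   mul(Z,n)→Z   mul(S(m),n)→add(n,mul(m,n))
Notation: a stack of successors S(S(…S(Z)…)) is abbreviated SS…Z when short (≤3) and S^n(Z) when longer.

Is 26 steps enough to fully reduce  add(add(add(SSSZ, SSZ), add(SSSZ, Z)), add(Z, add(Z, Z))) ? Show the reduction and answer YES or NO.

Answer: YES — reaches normal form S^8(Z) in 25 ≤ 26 steps

Derivation:
  start: add(add(add(SSSZ, SSZ), add(SSSZ, Z)), add(Z, add(Z, Z)))
  step 1: add(add(S(add(SSZ, SSZ)), add(SSSZ, Z)), add(Z, add(Z, Z)))
  step 2: add(S(add(add(SSZ, SSZ), add(SSSZ, Z))), add(Z, add(Z, Z)))
  step 3: S(add(add(add(SSZ, SSZ), add(SSSZ, Z)), add(Z, add(Z, Z))))
  step 4: S(add(add(S(add(SZ, SSZ)), add(SSSZ, Z)), add(Z, add(Z, Z))))
  step 5: S(add(S(add(add(SZ, SSZ), add(SSSZ, Z))), add(Z, add(Z, Z))))
  step 6: S(S(add(add(add(SZ, SSZ), add(SSSZ, Z)), add(Z, add(Z, Z)))))
  step 7: S(S(add(add(S(add(Z, SSZ)), add(SSSZ, Z)), add(Z, add(Z, Z)))))
  step 8: S(S(add(S(add(add(Z, SSZ), add(SSSZ, Z))), add(Z, add(Z, Z)))))
  step 9: S(S(S(add(add(add(Z, SSZ), add(SSSZ, Z)), add(Z, add(Z, Z))))))
  step 10: S(S(S(add(add(SSZ, add(SSSZ, Z)), add(Z, add(Z, Z))))))
  step 11: S(S(S(add(S(add(SZ, add(SSSZ, Z))), add(Z, add(Z, Z))))))
  step 12: S(S(S(S(add(add(SZ, add(SSSZ, Z)), add(Z, add(Z, Z)))))))
  step 13: S(S(S(S(add(S(add(Z, add(SSSZ, Z))), add(Z, add(Z, Z)))))))
  step 14: S(S(S(S(S(add(add(Z, add(SSSZ, Z)), add(Z, add(Z, Z))))))))
  step 15: S(S(S(S(S(add(add(SSSZ, Z), add(Z, add(Z, Z))))))))
  step 16: S(S(S(S(S(add(S(add(SSZ, Z)), add(Z, add(Z, Z))))))))
  step 17: S(S(S(S(S(S(add(add(SSZ, Z), add(Z, add(Z, Z)))))))))
  step 18: S(S(S(S(S(S(add(S(add(SZ, Z)), add(Z, add(Z, Z)))))))))
  step 19: S(S(S(S(S(S(S(add(add(SZ, Z), add(Z, add(Z, Z))))))))))
  step 20: S(S(S(S(S(S(S(add(S(add(Z, Z)), add(Z, add(Z, Z))))))))))
  step 21: S(S(S(S(S(S(S(S(add(add(Z, Z), add(Z, add(Z, Z)))))))))))
  step 22: S(S(S(S(S(S(S(S(add(Z, add(Z, add(Z, Z)))))))))))
  step 23: S(S(S(S(S(S(S(S(add(Z, add(Z, Z))))))))))
  step 24: S(S(S(S(S(S(S(S(add(Z, Z)))))))))
  step 25: S^8(Z)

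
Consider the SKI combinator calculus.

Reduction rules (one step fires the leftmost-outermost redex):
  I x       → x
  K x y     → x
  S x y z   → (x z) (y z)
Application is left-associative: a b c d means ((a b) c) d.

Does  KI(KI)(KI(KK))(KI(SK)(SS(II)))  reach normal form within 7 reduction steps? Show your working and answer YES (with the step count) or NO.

  start: KI(KI)(KI(KK))(KI(SK)(SS(II)))
  step 1: I(KI(KK))(KI(SK)(SS(II)))
  step 2: KI(KK)(KI(SK)(SS(II)))
  step 3: I(KI(SK)(SS(II)))
  step 4: KI(SK)(SS(II))
  step 5: I(SS(II))
  step 6: SS(II)
  step 7: SSI

Answer: YES — reaches normal form SSI in 7 ≤ 7 steps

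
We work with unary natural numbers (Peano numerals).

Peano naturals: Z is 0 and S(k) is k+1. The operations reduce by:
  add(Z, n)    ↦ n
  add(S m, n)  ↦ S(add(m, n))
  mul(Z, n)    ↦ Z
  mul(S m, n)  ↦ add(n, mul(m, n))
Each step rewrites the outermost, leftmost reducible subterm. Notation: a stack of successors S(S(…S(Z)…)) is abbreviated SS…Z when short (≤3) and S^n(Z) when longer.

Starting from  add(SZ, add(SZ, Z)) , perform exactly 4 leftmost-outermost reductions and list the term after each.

Answer: after 4 steps: SSZ

Reduction:
  start: add(SZ, add(SZ, Z))
  step 1: S(add(Z, add(SZ, Z)))
  step 2: S(add(SZ, Z))
  step 3: S(S(add(Z, Z)))
  step 4: SSZ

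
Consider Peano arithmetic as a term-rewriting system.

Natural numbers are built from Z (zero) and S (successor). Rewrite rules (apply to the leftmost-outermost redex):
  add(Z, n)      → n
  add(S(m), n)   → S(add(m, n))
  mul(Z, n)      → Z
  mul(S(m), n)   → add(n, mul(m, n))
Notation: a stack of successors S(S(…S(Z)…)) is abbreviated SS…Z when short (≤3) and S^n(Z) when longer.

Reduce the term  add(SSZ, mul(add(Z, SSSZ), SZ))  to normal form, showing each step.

Answer: normal form = S^5(Z)  (in 14 steps)

Reduction:
  start: add(SSZ, mul(add(Z, SSSZ), SZ))
  [1] S(add(SZ, mul(add(Z, SSSZ), SZ)))
  [2] S(S(add(Z, mul(add(Z, SSSZ), SZ))))
  [3] S(S(mul(add(Z, SSSZ), SZ)))
  [4] S(S(mul(SSSZ, SZ)))
  [5] S(S(add(SZ, mul(SSZ, SZ))))
  [6] S(S(S(add(Z, mul(SSZ, SZ)))))
  [7] S(S(S(mul(SSZ, SZ))))
  [8] S(S(S(add(SZ, mul(SZ, SZ)))))
  [9] S(S(S(S(add(Z, mul(SZ, SZ))))))
  [10] S(S(S(S(mul(SZ, SZ)))))
  [11] S(S(S(S(add(SZ, mul(Z, SZ))))))
  [12] S(S(S(S(S(add(Z, mul(Z, SZ)))))))
  [13] S(S(S(S(S(mul(Z, SZ))))))
  [14] S^5(Z)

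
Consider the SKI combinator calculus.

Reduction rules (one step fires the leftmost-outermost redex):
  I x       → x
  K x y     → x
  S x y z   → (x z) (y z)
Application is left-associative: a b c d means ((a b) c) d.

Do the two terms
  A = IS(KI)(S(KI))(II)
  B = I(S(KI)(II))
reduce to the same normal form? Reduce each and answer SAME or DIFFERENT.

Answer: SAME — A ⇓ S(KI)I, B ⇓ S(KI)I

Reduction:
Term A:
  start: IS(KI)(S(KI))(II)
  →1  S(KI)(S(KI))(II)
  →2  KI(II)(S(KI)(II))
  →3  I(S(KI)(II))
  →4  S(KI)(II)
  →5  S(KI)I

Term B:
  start: I(S(KI)(II))
  →1  S(KI)(II)
  →2  S(KI)I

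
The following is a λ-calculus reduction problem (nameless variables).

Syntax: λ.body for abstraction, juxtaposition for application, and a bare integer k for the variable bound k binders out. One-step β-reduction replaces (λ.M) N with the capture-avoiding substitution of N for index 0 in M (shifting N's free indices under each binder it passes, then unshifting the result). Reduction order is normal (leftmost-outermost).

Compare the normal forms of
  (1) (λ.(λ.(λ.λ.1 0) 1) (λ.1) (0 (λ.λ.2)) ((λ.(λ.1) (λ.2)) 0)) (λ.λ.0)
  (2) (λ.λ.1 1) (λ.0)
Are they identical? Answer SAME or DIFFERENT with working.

Term A:
  start: (λ.(λ.(λ.λ.1 0) 1) (λ.1) (0 (λ.λ.2)) ((λ.(λ.1) (λ.2)) 0)) (λ.λ.0)
  [1] (λ.(λ.λ.1 0) (λ.λ.0)) (λ.λ.λ.0) ((λ.λ.0) (λ.λ.λ.λ.0)) ((λ.(λ.1) (λ.λ.λ.0)) (λ.λ.0))
  [2] (λ.λ.1 0) (λ.λ.0) ((λ.λ.0) (λ.λ.λ.λ.0)) ((λ.(λ.1) (λ.λ.λ.0)) (λ.λ.0))
  [3] (λ.(λ.λ.0) 0) ((λ.λ.0) (λ.λ.λ.λ.0)) ((λ.(λ.1) (λ.λ.λ.0)) (λ.λ.0))
  [4] (λ.λ.0) ((λ.λ.0) (λ.λ.λ.λ.0)) ((λ.(λ.1) (λ.λ.λ.0)) (λ.λ.0))
  [5] (λ.0) ((λ.(λ.1) (λ.λ.λ.0)) (λ.λ.0))
  [6] (λ.(λ.1) (λ.λ.λ.0)) (λ.λ.0)
  [7] (λ.λ.λ.0) (λ.λ.λ.0)
  [8] λ.λ.0

Term B:
  start: (λ.λ.1 1) (λ.0)
  [1] λ.(λ.0) (λ.0)
  [2] λ.λ.0

Answer: SAME — A ⇓ λ.λ.0, B ⇓ λ.λ.0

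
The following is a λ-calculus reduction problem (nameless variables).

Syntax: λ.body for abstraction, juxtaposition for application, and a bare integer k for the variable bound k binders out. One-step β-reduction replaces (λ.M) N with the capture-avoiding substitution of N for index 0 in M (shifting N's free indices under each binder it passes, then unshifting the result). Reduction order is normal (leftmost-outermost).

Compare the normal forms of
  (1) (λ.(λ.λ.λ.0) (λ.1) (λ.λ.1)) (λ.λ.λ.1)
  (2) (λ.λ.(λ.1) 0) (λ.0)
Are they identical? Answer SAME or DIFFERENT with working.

Term A:
  start: (λ.(λ.λ.λ.0) (λ.1) (λ.λ.1)) (λ.λ.λ.1)
  step 1: (λ.λ.λ.0) (λ.λ.λ.λ.1) (λ.λ.1)
  step 2: (λ.λ.0) (λ.λ.1)
  step 3: λ.0

Term B:
  start: (λ.λ.(λ.1) 0) (λ.0)
  step 1: λ.(λ.1) 0
  step 2: λ.0

Answer: SAME — A ⇓ λ.0, B ⇓ λ.0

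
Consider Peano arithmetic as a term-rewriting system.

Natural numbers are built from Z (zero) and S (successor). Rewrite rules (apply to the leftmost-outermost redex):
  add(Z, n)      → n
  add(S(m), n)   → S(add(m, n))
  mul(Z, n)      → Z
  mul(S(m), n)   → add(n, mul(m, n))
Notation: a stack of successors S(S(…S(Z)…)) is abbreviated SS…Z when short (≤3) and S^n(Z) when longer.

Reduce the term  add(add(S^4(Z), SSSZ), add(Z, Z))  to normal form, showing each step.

  start: add(add(S^4(Z), SSSZ), add(Z, Z))
  →1  add(S(add(SSSZ, SSSZ)), add(Z, Z))
  →2  S(add(add(SSSZ, SSSZ), add(Z, Z)))
  →3  S(add(S(add(SSZ, SSSZ)), add(Z, Z)))
  →4  S(S(add(add(SSZ, SSSZ), add(Z, Z))))
  →5  S(S(add(S(add(SZ, SSSZ)), add(Z, Z))))
  →6  S(S(S(add(add(SZ, SSSZ), add(Z, Z)))))
  →7  S(S(S(add(S(add(Z, SSSZ)), add(Z, Z)))))
  →8  S(S(S(S(add(add(Z, SSSZ), add(Z, Z))))))
  →9  S(S(S(S(add(SSSZ, add(Z, Z))))))
  →10  S(S(S(S(S(add(SSZ, add(Z, Z)))))))
  →11  S(S(S(S(S(S(add(SZ, add(Z, Z))))))))
  →12  S(S(S(S(S(S(S(add(Z, add(Z, Z)))))))))
  →13  S(S(S(S(S(S(S(add(Z, Z))))))))
  →14  S^7(Z)

Answer: normal form = S^7(Z)  (in 14 steps)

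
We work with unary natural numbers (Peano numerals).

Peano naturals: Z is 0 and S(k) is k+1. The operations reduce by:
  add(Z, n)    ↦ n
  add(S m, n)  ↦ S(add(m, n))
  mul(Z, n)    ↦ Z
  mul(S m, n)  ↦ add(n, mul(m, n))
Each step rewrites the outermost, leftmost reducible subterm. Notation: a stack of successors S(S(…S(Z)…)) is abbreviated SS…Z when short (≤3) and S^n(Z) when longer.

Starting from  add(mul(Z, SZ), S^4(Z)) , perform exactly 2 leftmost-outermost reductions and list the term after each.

Answer: after 2 steps: S^4(Z)

Working:
  start: add(mul(Z, SZ), S^4(Z))
  [1] add(Z, S^4(Z))
  [2] S^4(Z)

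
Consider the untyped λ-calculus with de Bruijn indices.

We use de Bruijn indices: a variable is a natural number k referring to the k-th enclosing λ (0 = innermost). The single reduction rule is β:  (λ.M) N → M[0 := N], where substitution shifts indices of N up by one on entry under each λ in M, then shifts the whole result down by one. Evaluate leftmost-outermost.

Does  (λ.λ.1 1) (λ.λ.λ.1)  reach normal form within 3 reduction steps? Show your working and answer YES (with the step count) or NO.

Answer: YES — reaches normal form λ.λ.λ.1 in 2 ≤ 3 steps

Reduction:
  start: (λ.λ.1 1) (λ.λ.λ.1)
  →1  λ.(λ.λ.λ.1) (λ.λ.λ.1)
  →2  λ.λ.λ.1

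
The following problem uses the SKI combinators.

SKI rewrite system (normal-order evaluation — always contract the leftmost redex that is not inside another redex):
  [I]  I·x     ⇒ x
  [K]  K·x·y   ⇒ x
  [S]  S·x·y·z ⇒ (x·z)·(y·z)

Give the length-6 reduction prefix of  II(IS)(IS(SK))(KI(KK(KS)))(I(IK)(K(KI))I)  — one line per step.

Answer: after 6 steps: SK(KI(KK(KS))(I(IK)(K(KI))I))(I(IK)(K(KI))I(KI(KK(KS))(I(IK)(K(KI))I)))

Working:
  start: II(IS)(IS(SK))(KI(KK(KS)))(I(IK)(K(KI))I)
  →1  I(IS)(IS(SK))(KI(KK(KS)))(I(IK)(K(KI))I)
  →2  IS(IS(SK))(KI(KK(KS)))(I(IK)(K(KI))I)
  →3  S(IS(SK))(KI(KK(KS)))(I(IK)(K(KI))I)
  →4  IS(SK)(I(IK)(K(KI))I)(KI(KK(KS))(I(IK)(K(KI))I))
  →5  S(SK)(I(IK)(K(KI))I)(KI(KK(KS))(I(IK)(K(KI))I))
  →6  SK(KI(KK(KS))(I(IK)(K(KI))I))(I(IK)(K(KI))I(KI(KK(KS))(I(IK)(K(KI))I)))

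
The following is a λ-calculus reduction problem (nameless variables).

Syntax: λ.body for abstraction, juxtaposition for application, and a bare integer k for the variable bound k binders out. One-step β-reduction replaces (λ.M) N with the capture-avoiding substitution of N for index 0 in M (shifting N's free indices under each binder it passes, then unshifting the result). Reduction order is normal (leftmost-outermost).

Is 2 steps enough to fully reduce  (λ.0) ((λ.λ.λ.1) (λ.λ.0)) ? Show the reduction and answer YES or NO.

Answer: YES — reaches normal form λ.λ.1 in 2 ≤ 2 steps

Working:
  start: (λ.0) ((λ.λ.λ.1) (λ.λ.0))
  →1  (λ.λ.λ.1) (λ.λ.0)
  →2  λ.λ.1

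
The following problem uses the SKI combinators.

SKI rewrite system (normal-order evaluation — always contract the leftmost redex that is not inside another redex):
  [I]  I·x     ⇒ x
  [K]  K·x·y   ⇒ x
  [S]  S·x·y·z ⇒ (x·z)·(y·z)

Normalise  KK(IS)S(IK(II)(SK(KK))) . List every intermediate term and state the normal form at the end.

  start: KK(IS)S(IK(II)(SK(KK)))
  [1] KS(IK(II)(SK(KK)))
  [2] S

Answer: normal form = S  (in 2 steps)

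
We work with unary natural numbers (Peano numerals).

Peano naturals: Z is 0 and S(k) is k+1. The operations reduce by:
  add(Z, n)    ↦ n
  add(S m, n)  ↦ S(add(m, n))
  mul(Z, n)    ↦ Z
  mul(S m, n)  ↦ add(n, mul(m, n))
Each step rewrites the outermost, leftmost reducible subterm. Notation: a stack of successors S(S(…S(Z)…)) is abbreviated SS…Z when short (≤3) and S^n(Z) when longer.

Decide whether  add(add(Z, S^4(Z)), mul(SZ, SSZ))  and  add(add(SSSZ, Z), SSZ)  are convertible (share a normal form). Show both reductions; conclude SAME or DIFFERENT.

Answer: DIFFERENT — A ⇓ S^6(Z), B ⇓ S^5(Z)

Reduction:
Term A:
  start: add(add(Z, S^4(Z)), mul(SZ, SSZ))
  step 1: add(S^4(Z), mul(SZ, SSZ))
  step 2: S(add(SSSZ, mul(SZ, SSZ)))
  step 3: S(S(add(SSZ, mul(SZ, SSZ))))
  step 4: S(S(S(add(SZ, mul(SZ, SSZ)))))
  step 5: S(S(S(S(add(Z, mul(SZ, SSZ))))))
  step 6: S(S(S(S(mul(SZ, SSZ)))))
  step 7: S(S(S(S(add(SSZ, mul(Z, SSZ))))))
  step 8: S(S(S(S(S(add(SZ, mul(Z, SSZ)))))))
  step 9: S(S(S(S(S(S(add(Z, mul(Z, SSZ))))))))
  step 10: S(S(S(S(S(S(mul(Z, SSZ)))))))
  step 11: S^6(Z)

Term B:
  start: add(add(SSSZ, Z), SSZ)
  step 1: add(S(add(SSZ, Z)), SSZ)
  step 2: S(add(add(SSZ, Z), SSZ))
  step 3: S(add(S(add(SZ, Z)), SSZ))
  step 4: S(S(add(add(SZ, Z), SSZ)))
  step 5: S(S(add(S(add(Z, Z)), SSZ)))
  step 6: S(S(S(add(add(Z, Z), SSZ))))
  step 7: S(S(S(add(Z, SSZ))))
  step 8: S^5(Z)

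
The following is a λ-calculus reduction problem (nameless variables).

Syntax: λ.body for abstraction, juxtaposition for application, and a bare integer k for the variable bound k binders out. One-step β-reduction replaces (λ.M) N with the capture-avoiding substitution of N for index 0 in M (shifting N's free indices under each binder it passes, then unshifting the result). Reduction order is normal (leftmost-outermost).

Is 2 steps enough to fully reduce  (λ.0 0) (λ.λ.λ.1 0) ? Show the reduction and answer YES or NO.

Answer: YES — reaches normal form λ.λ.1 0 in 2 ≤ 2 steps

Working:
  start: (λ.0 0) (λ.λ.λ.1 0)
  →1  (λ.λ.λ.1 0) (λ.λ.λ.1 0)
  →2  λ.λ.1 0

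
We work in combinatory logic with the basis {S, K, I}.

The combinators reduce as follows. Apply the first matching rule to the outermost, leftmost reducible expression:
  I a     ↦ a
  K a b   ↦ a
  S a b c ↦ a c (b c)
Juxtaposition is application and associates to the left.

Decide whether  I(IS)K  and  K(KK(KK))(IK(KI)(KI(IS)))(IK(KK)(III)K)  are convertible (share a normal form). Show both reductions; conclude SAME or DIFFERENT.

Answer: DIFFERENT — A ⇓ SK, B ⇓ KK

Working:
Term A:
  start: I(IS)K
  step 1: ISK
  step 2: SK

Term B:
  start: K(KK(KK))(IK(KI)(KI(IS)))(IK(KK)(III)K)
  step 1: KK(KK)(IK(KK)(III)K)
  step 2: K(IK(KK)(III)K)
  step 3: K(K(KK)(III)K)
  step 4: K(KKK)
  step 5: KK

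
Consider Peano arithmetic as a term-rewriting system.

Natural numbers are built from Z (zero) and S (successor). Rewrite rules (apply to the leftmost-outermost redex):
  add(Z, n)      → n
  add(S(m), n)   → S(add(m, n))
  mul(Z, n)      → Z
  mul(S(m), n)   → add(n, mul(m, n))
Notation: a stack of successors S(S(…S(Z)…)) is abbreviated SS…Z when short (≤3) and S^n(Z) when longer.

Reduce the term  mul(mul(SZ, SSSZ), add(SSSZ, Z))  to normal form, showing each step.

  start: mul(mul(SZ, SSSZ), add(SSSZ, Z))
  →1  mul(add(SSSZ, mul(Z, SSSZ)), add(SSSZ, Z))
  →2  mul(S(add(SSZ, mul(Z, SSSZ))), add(SSSZ, Z))
  →3  add(add(SSSZ, Z), mul(add(SSZ, mul(Z, SSSZ)), add(SSSZ, Z)))
  →4  add(S(add(SSZ, Z)), mul(add(SSZ, mul(Z, SSSZ)), add(SSSZ, Z)))
  →5  S(add(add(SSZ, Z), mul(add(SSZ, mul(Z, SSSZ)), add(SSSZ, Z))))
  →6  S(add(S(add(SZ, Z)), mul(add(SSZ, mul(Z, SSSZ)), add(SSSZ, Z))))
  →7  S(S(add(add(SZ, Z), mul(add(SSZ, mul(Z, SSSZ)), add(SSSZ, Z)))))
  →8  S(S(add(S(add(Z, Z)), mul(add(SSZ, mul(Z, SSSZ)), add(SSSZ, Z)))))
  →9  S(S(S(add(add(Z, Z), mul(add(SSZ, mul(Z, SSSZ)), add(SSSZ, Z))))))
  →10  S(S(S(add(Z, mul(add(SSZ, mul(Z, SSSZ)), add(SSSZ, Z))))))
  →11  S(S(S(mul(add(SSZ, mul(Z, SSSZ)), add(SSSZ, Z)))))
  →12  S(S(S(mul(S(add(SZ, mul(Z, SSSZ))), add(SSSZ, Z)))))
  →13  S(S(S(add(add(SSSZ, Z), mul(add(SZ, mul(Z, SSSZ)), add(SSSZ, Z))))))
  →14  S(S(S(add(S(add(SSZ, Z)), mul(add(SZ, mul(Z, SSSZ)), add(SSSZ, Z))))))
  →15  S(S(S(S(add(add(SSZ, Z), mul(add(SZ, mul(Z, SSSZ)), add(SSSZ, Z)))))))
  →16  S(S(S(S(add(S(add(SZ, Z)), mul(add(SZ, mul(Z, SSSZ)), add(SSSZ, Z)))))))
  →17  S(S(S(S(S(add(add(SZ, Z), mul(add(SZ, mul(Z, SSSZ)), add(SSSZ, Z))))))))
  →18  S(S(S(S(S(add(S(add(Z, Z)), mul(add(SZ, mul(Z, SSSZ)), add(SSSZ, Z))))))))
  →19  S(S(S(S(S(S(add(add(Z, Z), mul(add(SZ, mul(Z, SSSZ)), add(SSSZ, Z)))))))))
  →20  S(S(S(S(S(S(add(Z, mul(add(SZ, mul(Z, SSSZ)), add(SSSZ, Z)))))))))
  →21  S(S(S(S(S(S(mul(add(SZ, mul(Z, SSSZ)), add(SSSZ, Z))))))))
  →22  S(S(S(S(S(S(mul(S(add(Z, mul(Z, SSSZ))), add(SSSZ, Z))))))))
  →23  S(S(S(S(S(S(add(add(SSSZ, Z), mul(add(Z, mul(Z, SSSZ)), add(SSSZ, Z)))))))))
  →24  S(S(S(S(S(S(add(S(add(SSZ, Z)), mul(add(Z, mul(Z, SSSZ)), add(SSSZ, Z)))))))))
  →25  S(S(S(S(S(S(S(add(add(SSZ, Z), mul(add(Z, mul(Z, SSSZ)), add(SSSZ, Z))))))))))
  →26  S(S(S(S(S(S(S(add(S(add(SZ, Z)), mul(add(Z, mul(Z, SSSZ)), add(SSSZ, Z))))))))))
  →27  S(S(S(S(S(S(S(S(add(add(SZ, Z), mul(add(Z, mul(Z, SSSZ)), add(SSSZ, Z)))))))))))
  →28  S(S(S(S(S(S(S(S(add(S(add(Z, Z)), mul(add(Z, mul(Z, SSSZ)), add(SSSZ, Z)))))))))))
  →29  S(S(S(S(S(S(S(S(S(add(add(Z, Z), mul(add(Z, mul(Z, SSSZ)), add(SSSZ, Z))))))))))))
  →30  S(S(S(S(S(S(S(S(S(add(Z, mul(add(Z, mul(Z, SSSZ)), add(SSSZ, Z))))))))))))
  →31  S(S(S(S(S(S(S(S(S(mul(add(Z, mul(Z, SSSZ)), add(SSSZ, Z)))))))))))
  →32  S(S(S(S(S(S(S(S(S(mul(mul(Z, SSSZ), add(SSSZ, Z)))))))))))
  →33  S(S(S(S(S(S(S(S(S(mul(Z, add(SSSZ, Z)))))))))))
  →34  S^9(Z)

Answer: normal form = S^9(Z)  (in 34 steps)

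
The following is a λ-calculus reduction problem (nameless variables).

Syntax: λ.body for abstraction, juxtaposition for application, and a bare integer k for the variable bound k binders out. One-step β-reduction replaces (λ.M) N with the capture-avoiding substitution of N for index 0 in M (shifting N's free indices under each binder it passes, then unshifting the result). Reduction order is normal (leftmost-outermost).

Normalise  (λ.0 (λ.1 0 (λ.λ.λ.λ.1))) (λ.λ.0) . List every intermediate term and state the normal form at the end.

Answer: normal form = λ.0  (in 2 steps)

Reduction:
  start: (λ.0 (λ.1 0 (λ.λ.λ.λ.1))) (λ.λ.0)
  step 1: (λ.λ.0) (λ.(λ.λ.0) 0 (λ.λ.λ.λ.1))
  step 2: λ.0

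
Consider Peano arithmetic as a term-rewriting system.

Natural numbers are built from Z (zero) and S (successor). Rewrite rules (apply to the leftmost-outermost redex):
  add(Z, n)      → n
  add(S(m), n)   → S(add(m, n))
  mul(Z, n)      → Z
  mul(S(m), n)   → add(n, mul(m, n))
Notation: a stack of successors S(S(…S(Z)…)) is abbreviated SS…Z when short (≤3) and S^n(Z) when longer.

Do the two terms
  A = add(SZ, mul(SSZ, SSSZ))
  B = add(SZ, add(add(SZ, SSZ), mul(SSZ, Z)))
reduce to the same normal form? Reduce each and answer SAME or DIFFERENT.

Answer: DIFFERENT — A ⇓ S^7(Z), B ⇓ S^4(Z)

Working:
Term A:
  start: add(SZ, mul(SSZ, SSSZ))
  step 1: S(add(Z, mul(SSZ, SSSZ)))
  step 2: S(mul(SSZ, SSSZ))
  step 3: S(add(SSSZ, mul(SZ, SSSZ)))
  step 4: S(S(add(SSZ, mul(SZ, SSSZ))))
  step 5: S(S(S(add(SZ, mul(SZ, SSSZ)))))
  step 6: S(S(S(S(add(Z, mul(SZ, SSSZ))))))
  step 7: S(S(S(S(mul(SZ, SSSZ)))))
  step 8: S(S(S(S(add(SSSZ, mul(Z, SSSZ))))))
  step 9: S(S(S(S(S(add(SSZ, mul(Z, SSSZ)))))))
  step 10: S(S(S(S(S(S(add(SZ, mul(Z, SSSZ))))))))
  step 11: S(S(S(S(S(S(S(add(Z, mul(Z, SSSZ)))))))))
  step 12: S(S(S(S(S(S(S(mul(Z, SSSZ))))))))
  step 13: S^7(Z)

Term B:
  start: add(SZ, add(add(SZ, SSZ), mul(SSZ, Z)))
  step 1: S(add(Z, add(add(SZ, SSZ), mul(SSZ, Z))))
  step 2: S(add(add(SZ, SSZ), mul(SSZ, Z)))
  step 3: S(add(S(add(Z, SSZ)), mul(SSZ, Z)))
  step 4: S(S(add(add(Z, SSZ), mul(SSZ, Z))))
  step 5: S(S(add(SSZ, mul(SSZ, Z))))
  step 6: S(S(S(add(SZ, mul(SSZ, Z)))))
  step 7: S(S(S(S(add(Z, mul(SSZ, Z))))))
  step 8: S(S(S(S(mul(SSZ, Z)))))
  step 9: S(S(S(S(add(Z, mul(SZ, Z))))))
  step 10: S(S(S(S(mul(SZ, Z)))))
  step 11: S(S(S(S(add(Z, mul(Z, Z))))))
  step 12: S(S(S(S(mul(Z, Z)))))
  step 13: S^4(Z)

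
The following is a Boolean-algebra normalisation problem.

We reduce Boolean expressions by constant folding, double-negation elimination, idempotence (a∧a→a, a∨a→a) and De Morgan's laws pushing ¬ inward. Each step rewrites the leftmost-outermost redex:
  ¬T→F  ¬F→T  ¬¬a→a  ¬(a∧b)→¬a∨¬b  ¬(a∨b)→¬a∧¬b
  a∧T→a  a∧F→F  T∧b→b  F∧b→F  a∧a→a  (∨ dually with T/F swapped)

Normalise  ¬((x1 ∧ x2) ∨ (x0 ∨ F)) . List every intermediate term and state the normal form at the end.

Answer: normal form = (¬x1 ∨ ¬x2) ∧ ¬x0  (in 5 steps)

Derivation:
  start: ¬((x1 ∧ x2) ∨ (x0 ∨ F))
  →1  ¬(x1 ∧ x2) ∧ ¬(x0 ∨ F)
  →2  (¬x1 ∨ ¬x2) ∧ ¬(x0 ∨ F)
  →3  (¬x1 ∨ ¬x2) ∧ (¬x0 ∧ ¬F)
  →4  (¬x1 ∨ ¬x2) ∧ (¬x0 ∧ T)
  →5  (¬x1 ∨ ¬x2) ∧ ¬x0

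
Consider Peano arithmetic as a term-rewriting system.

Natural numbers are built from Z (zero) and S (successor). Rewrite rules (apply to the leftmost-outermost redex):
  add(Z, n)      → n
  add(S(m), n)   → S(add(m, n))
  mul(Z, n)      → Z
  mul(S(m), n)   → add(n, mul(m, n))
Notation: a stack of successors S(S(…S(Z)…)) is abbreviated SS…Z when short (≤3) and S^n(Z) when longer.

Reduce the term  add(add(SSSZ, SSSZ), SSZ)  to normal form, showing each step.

Answer: normal form = S^8(Z)  (in 11 steps)

Working:
  start: add(add(SSSZ, SSSZ), SSZ)
  →1  add(S(add(SSZ, SSSZ)), SSZ)
  →2  S(add(add(SSZ, SSSZ), SSZ))
  →3  S(add(S(add(SZ, SSSZ)), SSZ))
  →4  S(S(add(add(SZ, SSSZ), SSZ)))
  →5  S(S(add(S(add(Z, SSSZ)), SSZ)))
  →6  S(S(S(add(add(Z, SSSZ), SSZ))))
  →7  S(S(S(add(SSSZ, SSZ))))
  →8  S(S(S(S(add(SSZ, SSZ)))))
  →9  S(S(S(S(S(add(SZ, SSZ))))))
  →10  S(S(S(S(S(S(add(Z, SSZ)))))))
  →11  S^8(Z)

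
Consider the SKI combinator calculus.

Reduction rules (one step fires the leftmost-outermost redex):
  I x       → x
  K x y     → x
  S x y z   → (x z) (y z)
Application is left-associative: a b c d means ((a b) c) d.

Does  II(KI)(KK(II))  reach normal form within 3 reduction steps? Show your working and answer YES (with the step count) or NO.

  start: II(KI)(KK(II))
  →1  I(KI)(KK(II))
  →2  KI(KK(II))
  →3  I

Answer: YES — reaches normal form I in 3 ≤ 3 steps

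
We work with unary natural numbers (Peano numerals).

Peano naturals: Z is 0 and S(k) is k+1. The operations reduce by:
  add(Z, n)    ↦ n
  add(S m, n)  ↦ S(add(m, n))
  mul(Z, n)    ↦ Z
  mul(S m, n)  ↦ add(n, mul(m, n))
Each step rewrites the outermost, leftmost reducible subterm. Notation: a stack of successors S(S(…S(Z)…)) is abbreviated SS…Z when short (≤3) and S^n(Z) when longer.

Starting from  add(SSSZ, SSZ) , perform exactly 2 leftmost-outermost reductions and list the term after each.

Answer: after 2 steps: S(S(add(SZ, SSZ)))

Derivation:
  start: add(SSSZ, SSZ)
  [1] S(add(SSZ, SSZ))
  [2] S(S(add(SZ, SSZ)))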